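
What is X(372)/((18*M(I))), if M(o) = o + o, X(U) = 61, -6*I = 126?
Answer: -61/756 ≈ -0.080688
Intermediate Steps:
I = -21 (I = -⅙*126 = -21)
M(o) = 2*o
X(372)/((18*M(I))) = 61/((18*(2*(-21)))) = 61/((18*(-42))) = 61/(-756) = 61*(-1/756) = -61/756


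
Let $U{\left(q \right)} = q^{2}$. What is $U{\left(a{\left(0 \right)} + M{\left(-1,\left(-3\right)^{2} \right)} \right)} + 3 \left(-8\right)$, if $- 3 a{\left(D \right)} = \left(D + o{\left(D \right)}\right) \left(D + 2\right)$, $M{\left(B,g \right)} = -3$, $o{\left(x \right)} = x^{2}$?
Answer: $-15$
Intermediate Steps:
$a{\left(D \right)} = - \frac{\left(2 + D\right) \left(D + D^{2}\right)}{3}$ ($a{\left(D \right)} = - \frac{\left(D + D^{2}\right) \left(D + 2\right)}{3} = - \frac{\left(D + D^{2}\right) \left(2 + D\right)}{3} = - \frac{\left(2 + D\right) \left(D + D^{2}\right)}{3}$)
$U{\left(a{\left(0 \right)} + M{\left(-1,\left(-3\right)^{2} \right)} \right)} + 3 \left(-8\right) = \left(\frac{1}{3} \cdot 0 \left(-2 - 0^{2} - 0\right) - 3\right)^{2} + 3 \left(-8\right) = \left(\frac{1}{3} \cdot 0 \left(-2 - 0 + 0\right) - 3\right)^{2} - 24 = \left(\frac{1}{3} \cdot 0 \left(-2 + 0 + 0\right) - 3\right)^{2} - 24 = \left(\frac{1}{3} \cdot 0 \left(-2\right) - 3\right)^{2} - 24 = \left(0 - 3\right)^{2} - 24 = \left(-3\right)^{2} - 24 = 9 - 24 = -15$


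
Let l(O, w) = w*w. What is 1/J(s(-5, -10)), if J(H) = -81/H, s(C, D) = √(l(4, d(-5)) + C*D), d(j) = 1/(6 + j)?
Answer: -√51/81 ≈ -0.088166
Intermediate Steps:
l(O, w) = w²
s(C, D) = √(1 + C*D) (s(C, D) = √((1/(6 - 5))² + C*D) = √((1/1)² + C*D) = √(1² + C*D) = √(1 + C*D))
1/J(s(-5, -10)) = 1/(-81/√(1 - 5*(-10))) = 1/(-81/√(1 + 50)) = 1/(-81*√51/51) = 1/(-27*√51/17) = -√51/81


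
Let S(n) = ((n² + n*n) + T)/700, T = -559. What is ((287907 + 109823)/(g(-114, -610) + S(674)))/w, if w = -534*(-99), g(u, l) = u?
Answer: 139205500/21891625569 ≈ 0.0063588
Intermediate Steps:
S(n) = -559/700 + n²/350 (S(n) = ((n² + n*n) - 559)/700 = ((n² + n²) - 559)*(1/700) = (2*n² - 559)*(1/700) = (-559 + 2*n²)*(1/700) = -559/700 + n²/350)
w = 52866
((287907 + 109823)/(g(-114, -610) + S(674)))/w = ((287907 + 109823)/(-114 + (-559/700 + (1/350)*674²)))/52866 = (397730/(-114 + (-559/700 + (1/350)*454276)))*(1/52866) = (397730/(-114 + (-559/700 + 227138/175)))*(1/52866) = (397730/(-114 + 907993/700))*(1/52866) = (397730/(828193/700))*(1/52866) = (397730*(700/828193))*(1/52866) = (278411000/828193)*(1/52866) = 139205500/21891625569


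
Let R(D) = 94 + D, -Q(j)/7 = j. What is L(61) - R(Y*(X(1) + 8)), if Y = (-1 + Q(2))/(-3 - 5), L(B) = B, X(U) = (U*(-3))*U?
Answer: -339/8 ≈ -42.375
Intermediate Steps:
Q(j) = -7*j
X(U) = -3*U² (X(U) = (-3*U)*U = -3*U²)
Y = 15/8 (Y = (-1 - 7*2)/(-3 - 5) = (-1 - 14)/(-8) = -15*(-⅛) = 15/8 ≈ 1.8750)
L(61) - R(Y*(X(1) + 8)) = 61 - (94 + 15*(-3*1² + 8)/8) = 61 - (94 + 15*(-3*1 + 8)/8) = 61 - (94 + 15*(-3 + 8)/8) = 61 - (94 + (15/8)*5) = 61 - (94 + 75/8) = 61 - 1*827/8 = 61 - 827/8 = -339/8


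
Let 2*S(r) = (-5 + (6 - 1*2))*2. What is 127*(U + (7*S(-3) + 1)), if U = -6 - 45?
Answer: -7239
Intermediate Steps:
U = -51
S(r) = -1 (S(r) = ((-5 + (6 - 1*2))*2)/2 = ((-5 + (6 - 2))*2)/2 = ((-5 + 4)*2)/2 = (-1*2)/2 = (1/2)*(-2) = -1)
127*(U + (7*S(-3) + 1)) = 127*(-51 + (7*(-1) + 1)) = 127*(-51 + (-7 + 1)) = 127*(-51 - 6) = 127*(-57) = -7239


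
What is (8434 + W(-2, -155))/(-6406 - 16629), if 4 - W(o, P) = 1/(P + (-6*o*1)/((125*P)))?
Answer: -25340489381/69177260795 ≈ -0.36631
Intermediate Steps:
W(o, P) = 4 - 1/(P - 6*o/(125*P)) (W(o, P) = 4 - 1/(P + (-6*o*1)/((125*P))) = 4 - 1/(P + (-6*o)*(1/(125*P))) = 4 - 1/(P - 6*o/(125*P)))
(8434 + W(-2, -155))/(-6406 - 16629) = (8434 + (-125*(-155) - 24*(-2) + 500*(-155)²)/(-6*(-2) + 125*(-155)²))/(-6406 - 16629) = (8434 + (19375 + 48 + 500*24025)/(12 + 125*24025))/(-23035) = (8434 + (19375 + 48 + 12012500)/(12 + 3003125))*(-1/23035) = (8434 + 12031923/3003137)*(-1/23035) = (25340489381/3003137)*(-1/23035) = -25340489381/69177260795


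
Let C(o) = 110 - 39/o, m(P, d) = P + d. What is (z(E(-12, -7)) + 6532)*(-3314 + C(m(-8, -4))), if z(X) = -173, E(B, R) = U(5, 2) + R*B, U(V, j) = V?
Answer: -81414277/4 ≈ -2.0354e+7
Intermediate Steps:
E(B, R) = 5 + B*R (E(B, R) = 5 + R*B = 5 + B*R)
C(o) = 110 - 39/o
(z(E(-12, -7)) + 6532)*(-3314 + C(m(-8, -4))) = (-173 + 6532)*(-3314 + (110 - 39/(-8 - 4))) = 6359*(-3314 + (110 - 39/(-12))) = 6359*(-3314 + (110 - 39*(-1/12))) = 6359*(-3314 + (110 + 13/4)) = 6359*(-3314 + 453/4) = 6359*(-12803/4) = -81414277/4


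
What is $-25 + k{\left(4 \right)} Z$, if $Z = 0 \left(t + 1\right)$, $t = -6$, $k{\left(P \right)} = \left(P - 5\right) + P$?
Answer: $-25$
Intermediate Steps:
$k{\left(P \right)} = -5 + 2 P$ ($k{\left(P \right)} = \left(-5 + P\right) + P = -5 + 2 P$)
$Z = 0$ ($Z = 0 \left(-6 + 1\right) = 0 \left(-5\right) = 0$)
$-25 + k{\left(4 \right)} Z = -25 + \left(-5 + 2 \cdot 4\right) 0 = -25 + \left(-5 + 8\right) 0 = -25 + 3 \cdot 0 = -25 + 0 = -25$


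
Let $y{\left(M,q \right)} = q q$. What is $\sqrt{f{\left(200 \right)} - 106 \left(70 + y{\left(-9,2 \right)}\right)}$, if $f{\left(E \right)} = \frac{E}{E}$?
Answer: $i \sqrt{7843} \approx 88.561 i$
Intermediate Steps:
$y{\left(M,q \right)} = q^{2}$
$f{\left(E \right)} = 1$
$\sqrt{f{\left(200 \right)} - 106 \left(70 + y{\left(-9,2 \right)}\right)} = \sqrt{1 - 106 \left(70 + 2^{2}\right)} = \sqrt{1 - 106 \left(70 + 4\right)} = \sqrt{1 - 7844} = \sqrt{-7843} = i \sqrt{7843}$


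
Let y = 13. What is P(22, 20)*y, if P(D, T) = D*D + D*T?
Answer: 12012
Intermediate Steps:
P(D, T) = D² + D*T
P(22, 20)*y = (22*(22 + 20))*13 = (22*42)*13 = 924*13 = 12012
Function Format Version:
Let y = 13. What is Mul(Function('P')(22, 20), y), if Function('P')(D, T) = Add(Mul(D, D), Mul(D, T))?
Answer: 12012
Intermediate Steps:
Function('P')(D, T) = Add(Pow(D, 2), Mul(D, T))
Mul(Function('P')(22, 20), y) = Mul(Mul(22, Add(22, 20)), 13) = Mul(Mul(22, 42), 13) = Mul(924, 13) = 12012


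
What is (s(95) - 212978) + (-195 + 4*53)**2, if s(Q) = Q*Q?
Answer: -203664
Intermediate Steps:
s(Q) = Q**2
(s(95) - 212978) + (-195 + 4*53)**2 = (95**2 - 212978) + (-195 + 4*53)**2 = (9025 - 212978) + (-195 + 212)**2 = -203953 + 17**2 = -203953 + 289 = -203664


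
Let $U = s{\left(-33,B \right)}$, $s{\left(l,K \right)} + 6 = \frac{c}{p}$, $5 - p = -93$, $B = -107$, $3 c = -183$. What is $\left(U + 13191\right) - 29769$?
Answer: $- \frac{1625293}{98} \approx -16585.0$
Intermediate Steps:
$c = -61$ ($c = \frac{1}{3} \left(-183\right) = -61$)
$p = 98$ ($p = 5 - -93 = 5 + 93 = 98$)
$s{\left(l,K \right)} = - \frac{649}{98}$ ($s{\left(l,K \right)} = -6 - \frac{61}{98} = - \frac{649}{98}$)
$U = - \frac{649}{98} \approx -6.6225$
$\left(U + 13191\right) - 29769 = \left(- \frac{649}{98} + 13191\right) - 29769 = \frac{1292069}{98} - 29769 = - \frac{1625293}{98}$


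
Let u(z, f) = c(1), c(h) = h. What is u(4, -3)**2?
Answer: 1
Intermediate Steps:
u(z, f) = 1
u(4, -3)**2 = 1**2 = 1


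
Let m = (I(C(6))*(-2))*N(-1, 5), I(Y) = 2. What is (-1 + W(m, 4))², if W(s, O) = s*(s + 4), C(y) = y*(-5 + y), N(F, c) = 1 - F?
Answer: 961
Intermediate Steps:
m = -8 (m = (2*(-2))*(1 - 1*(-1)) = -4*(1 + 1) = -4*2 = -8)
W(s, O) = s*(4 + s)
(-1 + W(m, 4))² = (-1 - 8*(4 - 8))² = (-1 - 8*(-4))² = (-1 + 32)² = 31² = 961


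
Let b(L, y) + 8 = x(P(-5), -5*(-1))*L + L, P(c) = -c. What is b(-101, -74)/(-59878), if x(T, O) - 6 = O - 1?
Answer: 1119/59878 ≈ 0.018688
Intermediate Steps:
x(T, O) = 5 + O (x(T, O) = 6 + (O - 1) = 6 + (-1 + O) = 5 + O)
b(L, y) = -8 + 11*L (b(L, y) = -8 + ((5 - 5*(-1))*L + L) = -8 + ((5 + 5)*L + L) = -8 + (10*L + L) = -8 + 11*L)
b(-101, -74)/(-59878) = (-8 + 11*(-101))/(-59878) = (-8 - 1111)*(-1/59878) = -1119*(-1/59878) = 1119/59878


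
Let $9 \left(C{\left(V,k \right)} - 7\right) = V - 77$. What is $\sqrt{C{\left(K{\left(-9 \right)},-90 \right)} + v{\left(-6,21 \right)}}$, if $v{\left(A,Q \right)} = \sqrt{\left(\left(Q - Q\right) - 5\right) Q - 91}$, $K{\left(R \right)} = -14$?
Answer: $\frac{\sqrt{-28 + 126 i}}{3} \approx 2.3696 + 2.954 i$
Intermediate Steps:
$C{\left(V,k \right)} = - \frac{14}{9} + \frac{V}{9}$ ($C{\left(V,k \right)} = 7 + \frac{V - 77}{9} = 7 + \frac{-77 + V}{9} = 7 + \left(- \frac{77}{9} + \frac{V}{9}\right) = - \frac{14}{9} + \frac{V}{9}$)
$v{\left(A,Q \right)} = \sqrt{-91 - 5 Q}$ ($v{\left(A,Q \right)} = \sqrt{\left(0 - 5\right) Q - 91} = \sqrt{- 5 Q - 91} = \sqrt{-91 - 5 Q}$)
$\sqrt{C{\left(K{\left(-9 \right)},-90 \right)} + v{\left(-6,21 \right)}} = \sqrt{\left(- \frac{14}{9} + \frac{1}{9} \left(-14\right)\right) + \sqrt{-91 - 105}} = \sqrt{\left(- \frac{14}{9} - \frac{14}{9}\right) + \sqrt{-91 - 105}} = \sqrt{- \frac{28}{9} + \sqrt{-196}} = \sqrt{- \frac{28}{9} + 14 i}$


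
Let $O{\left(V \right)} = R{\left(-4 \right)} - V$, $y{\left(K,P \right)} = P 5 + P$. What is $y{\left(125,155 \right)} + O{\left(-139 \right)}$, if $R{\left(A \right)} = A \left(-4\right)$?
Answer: $1085$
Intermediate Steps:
$R{\left(A \right)} = - 4 A$
$y{\left(K,P \right)} = 6 P$ ($y{\left(K,P \right)} = 5 P + P = 6 P$)
$O{\left(V \right)} = 16 - V$ ($O{\left(V \right)} = \left(-4\right) \left(-4\right) - V = 16 - V$)
$y{\left(125,155 \right)} + O{\left(-139 \right)} = 6 \cdot 155 + \left(16 - -139\right) = 930 + \left(16 + 139\right) = 930 + 155 = 1085$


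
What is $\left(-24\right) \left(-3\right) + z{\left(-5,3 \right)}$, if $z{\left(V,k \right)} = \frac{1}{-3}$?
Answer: $\frac{215}{3} \approx 71.667$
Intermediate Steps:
$z{\left(V,k \right)} = - \frac{1}{3}$
$\left(-24\right) \left(-3\right) + z{\left(-5,3 \right)} = \left(-24\right) \left(-3\right) - \frac{1}{3} = 72 - \frac{1}{3} = \frac{215}{3}$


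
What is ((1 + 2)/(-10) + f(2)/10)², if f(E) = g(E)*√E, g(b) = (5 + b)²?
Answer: 4811/100 - 147*√2/50 ≈ 43.952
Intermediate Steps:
f(E) = √E*(5 + E)² (f(E) = (5 + E)²*√E = √E*(5 + E)²)
((1 + 2)/(-10) + f(2)/10)² = ((1 + 2)/(-10) + (√2*(5 + 2)²)/10)² = (3*(-⅒) + (√2*7²)*(⅒))² = (-3/10 + (√2*49)*(⅒))² = (-3/10 + (49*√2)*(⅒))² = (-3/10 + 49*√2/10)²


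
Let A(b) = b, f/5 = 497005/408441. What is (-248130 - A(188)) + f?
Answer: -101420767213/408441 ≈ -2.4831e+5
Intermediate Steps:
f = 2485025/408441 (f = 5*(497005/408441) = 2485025/408441 ≈ 6.0842)
(-248130 - A(188)) + f = (-248130 - 1*188) + 2485025/408441 = (-248130 - 188) + 2485025/408441 = -248318 + 2485025/408441 = -101420767213/408441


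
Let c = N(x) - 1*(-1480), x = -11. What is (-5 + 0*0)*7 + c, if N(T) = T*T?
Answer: 1566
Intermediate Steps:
N(T) = T²
c = 1601 (c = (-11)² - 1*(-1480) = 121 + 1480 = 1601)
(-5 + 0*0)*7 + c = (-5 + 0*0)*7 + 1601 = (-5 + 0)*7 + 1601 = -5*7 + 1601 = -35 + 1601 = 1566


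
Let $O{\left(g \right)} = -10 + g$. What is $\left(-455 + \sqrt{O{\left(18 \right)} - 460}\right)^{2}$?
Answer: $206573 - 1820 i \sqrt{113} \approx 2.0657 \cdot 10^{5} - 19347.0 i$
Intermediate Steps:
$\left(-455 + \sqrt{O{\left(18 \right)} - 460}\right)^{2} = \left(-455 + \sqrt{\left(-10 + 18\right) - 460}\right)^{2} = \left(-455 + \sqrt{8 - 460}\right)^{2} = \left(-455 + \sqrt{-452}\right)^{2} = \left(-455 + 2 i \sqrt{113}\right)^{2}$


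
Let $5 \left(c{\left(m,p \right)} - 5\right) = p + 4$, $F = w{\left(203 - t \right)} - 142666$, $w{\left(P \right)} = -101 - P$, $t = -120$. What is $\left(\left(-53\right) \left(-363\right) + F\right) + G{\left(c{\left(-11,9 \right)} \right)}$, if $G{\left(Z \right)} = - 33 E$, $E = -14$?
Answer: $-123389$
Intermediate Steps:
$F = -143090$ ($F = \left(-101 - \left(203 - -120\right)\right) - 142666 = \left(-101 - \left(203 + 120\right)\right) - 142666 = \left(-101 - 323\right) - 142666 = -424 - 142666 = -143090$)
$c{\left(m,p \right)} = \frac{29}{5} + \frac{p}{5}$ ($c{\left(m,p \right)} = 5 + \frac{p + 4}{5} = 5 + \frac{4 + p}{5} = 5 + \left(\frac{4}{5} + \frac{p}{5}\right) = \frac{29}{5} + \frac{p}{5}$)
$G{\left(Z \right)} = 462$ ($G{\left(Z \right)} = \left(-33\right) \left(-14\right) = 462$)
$\left(\left(-53\right) \left(-363\right) + F\right) + G{\left(c{\left(-11,9 \right)} \right)} = \left(\left(-53\right) \left(-363\right) - 143090\right) + 462 = \left(19239 - 143090\right) + 462 = -123851 + 462 = -123389$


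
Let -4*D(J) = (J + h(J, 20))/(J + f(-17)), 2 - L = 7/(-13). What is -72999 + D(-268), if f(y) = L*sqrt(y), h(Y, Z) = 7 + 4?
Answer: -887434890242/12156769 - 110253*I*sqrt(17)/48627076 ≈ -72999.0 - 0.0093484*I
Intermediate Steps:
h(Y, Z) = 11
L = 33/13 (L = 2 - 7/(-13) = 2 - 7*(-1)/13 = 2 - 1*(-7/13) = 2 + 7/13 = 33/13 ≈ 2.5385)
f(y) = 33*sqrt(y)/13
D(J) = -(11 + J)/(4*(J + 33*I*sqrt(17)/13)) (D(J) = -(J + 11)/(4*(J + 33*sqrt(-17)/13)) = -(11 + J)/(4*(J + 33*(I*sqrt(17))/13)) = -(11 + J)/(4*(J + 33*I*sqrt(17)/13)))
-72999 + D(-268) = -72999 + 13*(-11 - 1*(-268))/(4*(13*(-268) + 33*I*sqrt(17))) = -72999 + 13*(-11 + 268)/(4*(-3484 + 33*I*sqrt(17))) = -72999 + (13/4)*257/(-3484 + 33*I*sqrt(17)) = -72999 + 3341/(4*(-3484 + 33*I*sqrt(17)))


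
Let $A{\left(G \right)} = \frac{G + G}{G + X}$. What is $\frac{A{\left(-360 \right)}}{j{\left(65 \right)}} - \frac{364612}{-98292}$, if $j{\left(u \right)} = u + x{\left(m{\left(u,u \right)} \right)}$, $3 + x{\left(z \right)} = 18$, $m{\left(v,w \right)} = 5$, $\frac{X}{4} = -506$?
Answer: $\frac{217529909}{58582032} \approx 3.7133$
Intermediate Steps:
$X = -2024$ ($X = 4 \left(-506\right) = -2024$)
$A{\left(G \right)} = \frac{2 G}{-2024 + G}$ ($A{\left(G \right)} = \frac{G + G}{G - 2024} = \frac{2 G}{-2024 + G}$)
$x{\left(z \right)} = 15$ ($x{\left(z \right)} = -3 + 18 = 15$)
$j{\left(u \right)} = 15 + u$ ($j{\left(u \right)} = u + 15 = 15 + u$)
$\frac{A{\left(-360 \right)}}{j{\left(65 \right)}} - \frac{364612}{-98292} = \frac{2 \left(-360\right) \frac{1}{-2024 - 360}}{15 + 65} - \frac{364612}{-98292} = \frac{2 \left(-360\right) \frac{1}{-2384}}{80} - - \frac{91153}{24573} = 2 \left(-360\right) \left(- \frac{1}{2384}\right) \frac{1}{80} + \frac{91153}{24573} = \frac{45}{149} \cdot \frac{1}{80} + \frac{91153}{24573} = \frac{9}{2384} + \frac{91153}{24573} = \frac{217529909}{58582032}$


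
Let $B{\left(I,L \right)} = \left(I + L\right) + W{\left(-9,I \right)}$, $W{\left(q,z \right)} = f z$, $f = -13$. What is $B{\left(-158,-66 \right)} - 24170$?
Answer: $-22340$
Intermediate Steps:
$W{\left(q,z \right)} = - 13 z$
$B{\left(I,L \right)} = L - 12 I$ ($B{\left(I,L \right)} = \left(I + L\right) - 13 I = L - 12 I$)
$B{\left(-158,-66 \right)} - 24170 = \left(-66 - -1896\right) - 24170 = \left(-66 + 1896\right) - 24170 = 1830 - 24170 = -22340$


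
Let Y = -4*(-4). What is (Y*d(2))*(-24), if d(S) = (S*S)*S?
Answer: -3072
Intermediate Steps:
d(S) = S³ (d(S) = S²*S = S³)
Y = 16
(Y*d(2))*(-24) = (16*2³)*(-24) = (16*8)*(-24) = 128*(-24) = -3072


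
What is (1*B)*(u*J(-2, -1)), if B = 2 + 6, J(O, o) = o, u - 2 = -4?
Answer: 16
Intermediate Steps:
u = -2 (u = 2 - 4 = -2)
B = 8
(1*B)*(u*J(-2, -1)) = (1*8)*(-2*(-1)) = 8*2 = 16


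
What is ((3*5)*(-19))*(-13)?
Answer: 3705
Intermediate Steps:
((3*5)*(-19))*(-13) = (15*(-19))*(-13) = -285*(-13) = 3705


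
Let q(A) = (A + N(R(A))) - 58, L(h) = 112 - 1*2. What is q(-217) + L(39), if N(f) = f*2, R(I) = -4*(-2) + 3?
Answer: -143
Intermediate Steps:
L(h) = 110 (L(h) = 112 - 2 = 110)
R(I) = 11 (R(I) = 8 + 3 = 11)
N(f) = 2*f
q(A) = -36 + A (q(A) = (A + 2*11) - 58 = (A + 22) - 58 = (22 + A) - 58 = -36 + A)
q(-217) + L(39) = (-36 - 217) + 110 = -253 + 110 = -143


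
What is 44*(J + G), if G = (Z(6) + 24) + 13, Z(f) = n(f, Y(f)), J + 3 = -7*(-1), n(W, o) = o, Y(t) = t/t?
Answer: 1848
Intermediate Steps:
Y(t) = 1
J = 4 (J = -3 - 7*(-1) = -3 + 7 = 4)
Z(f) = 1
G = 38 (G = (1 + 24) + 13 = 25 + 13 = 38)
44*(J + G) = 44*(4 + 38) = 44*42 = 1848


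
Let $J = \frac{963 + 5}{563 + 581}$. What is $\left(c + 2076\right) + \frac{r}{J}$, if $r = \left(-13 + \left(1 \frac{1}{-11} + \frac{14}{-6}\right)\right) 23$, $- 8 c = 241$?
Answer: $\frac{4723693}{2904} \approx 1626.6$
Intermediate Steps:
$J = \frac{11}{13}$ ($J = \frac{968}{1144} = 968 \cdot \frac{1}{1144} = \frac{11}{13} \approx 0.84615$)
$c = - \frac{241}{8}$ ($c = \left(- \frac{1}{8}\right) 241 = - \frac{241}{8} \approx -30.125$)
$r = - \frac{11707}{33}$ ($r = \left(-13 + \left(1 \left(- \frac{1}{11}\right) + 14 \left(- \frac{1}{6}\right)\right)\right) 23 = \left(-13 - \frac{80}{33}\right) 23 = \left(- \frac{509}{33}\right) 23 = - \frac{11707}{33} \approx -354.76$)
$\left(c + 2076\right) + \frac{r}{J} = \left(- \frac{241}{8} + 2076\right) - \frac{11707}{33 \cdot \frac{11}{13}} = \frac{16367}{8} - \frac{152191}{363} = \frac{4723693}{2904}$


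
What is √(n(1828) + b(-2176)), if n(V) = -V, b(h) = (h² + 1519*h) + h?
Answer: 2*√356407 ≈ 1194.0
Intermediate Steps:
b(h) = h² + 1520*h
√(n(1828) + b(-2176)) = √(-1*1828 - 2176*(1520 - 2176)) = √(-1828 - 2176*(-656)) = √(-1828 + 1427456) = √1425628 = 2*√356407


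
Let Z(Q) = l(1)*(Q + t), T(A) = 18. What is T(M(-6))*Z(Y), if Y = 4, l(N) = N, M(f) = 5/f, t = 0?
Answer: 72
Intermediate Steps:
Z(Q) = Q (Z(Q) = 1*(Q + 0) = 1*Q = Q)
T(M(-6))*Z(Y) = 18*4 = 72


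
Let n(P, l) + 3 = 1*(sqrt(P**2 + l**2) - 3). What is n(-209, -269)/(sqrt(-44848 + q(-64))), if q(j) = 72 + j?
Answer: I*sqrt(11210)*(6 - sqrt(116042))/22420 ≈ -1.5804*I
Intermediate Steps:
n(P, l) = -6 + sqrt(P**2 + l**2) (n(P, l) = -3 + 1*(sqrt(P**2 + l**2) - 3) = -3 + 1*(-3 + sqrt(P**2 + l**2)) = -3 + (-3 + sqrt(P**2 + l**2)) = -6 + sqrt(P**2 + l**2))
n(-209, -269)/(sqrt(-44848 + q(-64))) = (-6 + sqrt((-209)**2 + (-269)**2))/(sqrt(-44848 + (72 - 64))) = (-6 + sqrt(43681 + 72361))/(sqrt(-44848 + 8)) = (-6 + sqrt(116042))/(sqrt(-44840)) = (-6 + sqrt(116042))/((2*I*sqrt(11210))) = (-6 + sqrt(116042))*(-I*sqrt(11210)/22420) = -I*sqrt(11210)*(-6 + sqrt(116042))/22420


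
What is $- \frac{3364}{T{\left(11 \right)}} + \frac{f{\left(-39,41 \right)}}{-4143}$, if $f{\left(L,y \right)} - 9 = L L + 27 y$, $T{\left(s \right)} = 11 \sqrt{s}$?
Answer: $- \frac{879}{1381} - \frac{3364 \sqrt{11}}{121} \approx -92.844$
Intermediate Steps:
$f{\left(L,y \right)} = 9 + L^{2} + 27 y$ ($f{\left(L,y \right)} = 9 + \left(L L + 27 y\right) = 9 + \left(L^{2} + 27 y\right) = 9 + L^{2} + 27 y$)
$- \frac{3364}{T{\left(11 \right)}} + \frac{f{\left(-39,41 \right)}}{-4143} = - \frac{3364}{11 \sqrt{11}} + \frac{9 + \left(-39\right)^{2} + 27 \cdot 41}{-4143} = - 3364 \frac{\sqrt{11}}{121} + \left(9 + 1521 + 1107\right) \left(- \frac{1}{4143}\right) = - \frac{3364 \sqrt{11}}{121} + 2637 \left(- \frac{1}{4143}\right) = - \frac{3364 \sqrt{11}}{121} - \frac{879}{1381} = - \frac{879}{1381} - \frac{3364 \sqrt{11}}{121}$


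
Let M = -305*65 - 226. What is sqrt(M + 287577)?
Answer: sqrt(267526) ≈ 517.23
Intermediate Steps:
M = -20051 (M = -19825 - 226 = -20051)
sqrt(M + 287577) = sqrt(-20051 + 287577) = sqrt(267526)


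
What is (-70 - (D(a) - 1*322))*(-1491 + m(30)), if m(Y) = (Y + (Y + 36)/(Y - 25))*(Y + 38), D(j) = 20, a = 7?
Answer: 1678056/5 ≈ 3.3561e+5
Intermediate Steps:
m(Y) = (38 + Y)*(Y + (36 + Y)/(-25 + Y)) (m(Y) = (Y + (36 + Y)/(-25 + Y))*(38 + Y) = (38 + Y)*(Y + (36 + Y)/(-25 + Y)))
(-70 - (D(a) - 1*322))*(-1491 + m(30)) = (-70 - (20 - 1*322))*(-1491 + (1368 + 30³ - 876*30 + 14*30²)/(-25 + 30)) = (-70 - (20 - 322))*(-1491 + (1368 + 27000 - 26280 + 14*900)/5) = (-70 - 1*(-302))*(-1491 + (1368 + 27000 - 26280 + 12600)/5) = (-70 + 302)*(-1491 + (⅕)*14688) = 232*(-1491 + 14688/5) = 232*(7233/5) = 1678056/5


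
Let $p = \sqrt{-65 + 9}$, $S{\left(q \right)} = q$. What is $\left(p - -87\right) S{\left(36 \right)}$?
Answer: $3132 + 72 i \sqrt{14} \approx 3132.0 + 269.4 i$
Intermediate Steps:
$p = 2 i \sqrt{14}$ ($p = \sqrt{-56} = 2 i \sqrt{14} \approx 7.4833 i$)
$\left(p - -87\right) S{\left(36 \right)} = \left(2 i \sqrt{14} - -87\right) 36 = \left(2 i \sqrt{14} + 87\right) 36 = \left(87 + 2 i \sqrt{14}\right) 36 = 3132 + 72 i \sqrt{14}$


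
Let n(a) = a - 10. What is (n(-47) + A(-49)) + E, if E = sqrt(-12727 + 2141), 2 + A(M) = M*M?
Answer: 2342 + I*sqrt(10586) ≈ 2342.0 + 102.89*I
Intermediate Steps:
n(a) = -10 + a
A(M) = -2 + M**2 (A(M) = -2 + M*M = -2 + M**2)
E = I*sqrt(10586) (E = sqrt(-10586) = I*sqrt(10586) ≈ 102.89*I)
(n(-47) + A(-49)) + E = ((-10 - 47) + (-2 + (-49)**2)) + I*sqrt(10586) = (-57 + (-2 + 2401)) + I*sqrt(10586) = (-57 + 2399) + I*sqrt(10586) = 2342 + I*sqrt(10586)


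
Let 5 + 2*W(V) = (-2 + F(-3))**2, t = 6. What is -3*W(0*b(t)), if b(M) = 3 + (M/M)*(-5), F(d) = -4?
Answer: -93/2 ≈ -46.500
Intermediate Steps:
b(M) = -2 (b(M) = 3 + 1*(-5) = 3 - 5 = -2)
W(V) = 31/2 (W(V) = -5/2 + (-2 - 4)**2/2 = -5/2 + (1/2)*(-6)**2 = -5/2 + (1/2)*36 = -5/2 + 18 = 31/2)
-3*W(0*b(t)) = -3*31/2 = -93/2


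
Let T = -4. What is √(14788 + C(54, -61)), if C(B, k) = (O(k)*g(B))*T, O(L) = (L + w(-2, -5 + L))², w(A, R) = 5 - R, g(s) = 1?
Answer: 2*√3597 ≈ 119.95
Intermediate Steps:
O(L) = 100 (O(L) = (L + (5 - (-5 + L)))² = (L + (5 + (5 - L)))² = (L + (10 - L))² = 10² = 100)
C(B, k) = -400 (C(B, k) = (100*1)*(-4) = 100*(-4) = -400)
√(14788 + C(54, -61)) = √(14788 - 400) = √14388 = 2*√3597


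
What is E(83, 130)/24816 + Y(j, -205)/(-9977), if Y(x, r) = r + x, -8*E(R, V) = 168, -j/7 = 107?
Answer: 711059/7502704 ≈ 0.094774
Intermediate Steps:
j = -749 (j = -7*107 = -749)
E(R, V) = -21 (E(R, V) = -⅛*168 = -21)
E(83, 130)/24816 + Y(j, -205)/(-9977) = -21/24816 + (-205 - 749)/(-9977) = -21*1/24816 - 954*(-1/9977) = -7/8272 + 954/9977 = 711059/7502704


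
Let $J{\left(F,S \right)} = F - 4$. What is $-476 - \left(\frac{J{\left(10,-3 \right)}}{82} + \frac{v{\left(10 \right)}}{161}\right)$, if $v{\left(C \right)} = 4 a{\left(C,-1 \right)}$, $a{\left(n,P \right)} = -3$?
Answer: $- \frac{3142067}{6601} \approx -476.0$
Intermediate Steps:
$J{\left(F,S \right)} = -4 + F$
$v{\left(C \right)} = -12$ ($v{\left(C \right)} = 4 \left(-3\right) = -12$)
$-476 - \left(\frac{J{\left(10,-3 \right)}}{82} + \frac{v{\left(10 \right)}}{161}\right) = -476 - \left(\frac{-4 + 10}{82} - \frac{12}{161}\right) = -476 - \left(6 \cdot \frac{1}{82} - \frac{12}{161}\right) = -476 - \left(\frac{3}{41} - \frac{12}{161}\right) = -476 - - \frac{9}{6601} = -476 + \frac{9}{6601} = - \frac{3142067}{6601}$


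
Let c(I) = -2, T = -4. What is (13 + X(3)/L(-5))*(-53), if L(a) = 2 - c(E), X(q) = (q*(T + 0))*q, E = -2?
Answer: -212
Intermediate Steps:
X(q) = -4*q² (X(q) = (q*(-4 + 0))*q = (q*(-4))*q = (-4*q)*q = -4*q²)
L(a) = 4 (L(a) = 2 - 1*(-2) = 2 + 2 = 4)
(13 + X(3)/L(-5))*(-53) = (13 - 4*3²/4)*(-53) = (13 - 4*9*(¼))*(-53) = (13 - 36*¼)*(-53) = (13 - 9)*(-53) = 4*(-53) = -212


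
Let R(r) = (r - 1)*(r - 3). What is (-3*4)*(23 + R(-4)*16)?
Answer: -6996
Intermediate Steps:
R(r) = (-1 + r)*(-3 + r)
(-3*4)*(23 + R(-4)*16) = (-3*4)*(23 + (3 + (-4)**2 - 4*(-4))*16) = -12*(23 + (3 + 16 + 16)*16) = -12*(23 + 35*16) = -12*(23 + 560) = -12*583 = -6996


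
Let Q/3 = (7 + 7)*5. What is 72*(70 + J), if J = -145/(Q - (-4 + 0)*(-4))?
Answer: 483660/97 ≈ 4986.2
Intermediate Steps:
Q = 210 (Q = 3*((7 + 7)*5) = 3*(14*5) = 3*70 = 210)
J = -145/194 (J = -145/(210 - (-4 + 0)*(-4)) = -145/(210 - (-4)*(-4)) = -145/(210 - 1*16) = -145/(210 - 16) = -145/194 ≈ -0.74742)
72*(70 + J) = 72*(70 - 145/194) = 72*(13435/194) = 483660/97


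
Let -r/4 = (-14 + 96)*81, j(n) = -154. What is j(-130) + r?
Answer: -26722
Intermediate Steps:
r = -26568 (r = -4*(-14 + 96)*81 = -328*81 = -4*6642 = -26568)
j(-130) + r = -154 - 26568 = -26722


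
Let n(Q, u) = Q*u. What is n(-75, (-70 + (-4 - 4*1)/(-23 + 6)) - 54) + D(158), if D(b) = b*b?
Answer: 581888/17 ≈ 34229.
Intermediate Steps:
D(b) = b²
n(-75, (-70 + (-4 - 4*1)/(-23 + 6)) - 54) + D(158) = -75*((-70 + (-4 - 4*1)/(-23 + 6)) - 54) + 158² = -75*((-70 + (-4 - 4)/(-17)) - 54) + 24964 = -75*((-70 - 8*(-1/17)) - 54) + 24964 = -75*((-70 + 8/17) - 54) + 24964 = -75*(-1182/17 - 54) + 24964 = -75*(-2100/17) + 24964 = 157500/17 + 24964 = 581888/17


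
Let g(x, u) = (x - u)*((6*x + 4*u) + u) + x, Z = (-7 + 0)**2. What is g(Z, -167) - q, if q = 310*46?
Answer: -131067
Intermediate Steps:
Z = 49 (Z = (-7)**2 = 49)
g(x, u) = x + (x - u)*(5*u + 6*x) (g(x, u) = (x - u)*((4*u + 6*x) + u) + x = (x - u)*(5*u + 6*x) + x = x + (x - u)*(5*u + 6*x))
q = 14260
g(Z, -167) - q = (49 - 5*(-167)**2 + 6*49**2 - 1*(-167)*49) - 1*14260 = (49 - 5*27889 + 6*2401 + 8183) - 14260 = (49 - 139445 + 14406 + 8183) - 14260 = -116807 - 14260 = -131067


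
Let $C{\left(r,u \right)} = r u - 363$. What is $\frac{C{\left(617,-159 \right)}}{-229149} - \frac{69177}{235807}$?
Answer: $\frac{2455710563}{18011646081} \approx 0.13634$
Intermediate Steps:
$C{\left(r,u \right)} = -363 + r u$
$\frac{C{\left(617,-159 \right)}}{-229149} - \frac{69177}{235807} = \frac{-363 + 617 \left(-159\right)}{-229149} - \frac{69177}{235807} = \left(-363 - 98103\right) \left(- \frac{1}{229149}\right) - \frac{69177}{235807} = \left(-98466\right) \left(- \frac{1}{229149}\right) - \frac{69177}{235807} = \frac{32822}{76383} - \frac{69177}{235807} = \frac{2455710563}{18011646081}$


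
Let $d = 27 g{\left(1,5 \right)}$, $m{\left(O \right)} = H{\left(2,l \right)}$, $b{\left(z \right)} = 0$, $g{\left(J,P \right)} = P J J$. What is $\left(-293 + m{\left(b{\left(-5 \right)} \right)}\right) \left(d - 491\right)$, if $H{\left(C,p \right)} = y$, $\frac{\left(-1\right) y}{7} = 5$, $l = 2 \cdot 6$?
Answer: $116768$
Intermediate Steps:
$l = 12$
$y = -35$ ($y = \left(-7\right) 5 = -35$)
$g{\left(J,P \right)} = P J^{2}$ ($g{\left(J,P \right)} = J P J = P J^{2}$)
$H{\left(C,p \right)} = -35$
$m{\left(O \right)} = -35$
$d = 135$ ($d = 27 \cdot 5 \cdot 1^{2} = 27 \cdot 5 \cdot 1 = 27 \cdot 5 = 135$)
$\left(-293 + m{\left(b{\left(-5 \right)} \right)}\right) \left(d - 491\right) = \left(-293 - 35\right) \left(135 - 491\right) = \left(-328\right) \left(-356\right) = 116768$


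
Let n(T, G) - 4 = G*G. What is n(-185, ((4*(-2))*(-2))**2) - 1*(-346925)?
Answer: 412465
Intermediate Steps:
n(T, G) = 4 + G**2 (n(T, G) = 4 + G*G = 4 + G**2)
n(-185, ((4*(-2))*(-2))**2) - 1*(-346925) = (4 + (((4*(-2))*(-2))**2)**2) - 1*(-346925) = (4 + ((-8*(-2))**2)**2) + 346925 = (4 + (16**2)**2) + 346925 = (4 + 256**2) + 346925 = (4 + 65536) + 346925 = 65540 + 346925 = 412465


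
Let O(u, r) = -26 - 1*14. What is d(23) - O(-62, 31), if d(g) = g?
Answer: 63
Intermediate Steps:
O(u, r) = -40 (O(u, r) = -26 - 14 = -40)
d(23) - O(-62, 31) = 23 - 1*(-40) = 23 + 40 = 63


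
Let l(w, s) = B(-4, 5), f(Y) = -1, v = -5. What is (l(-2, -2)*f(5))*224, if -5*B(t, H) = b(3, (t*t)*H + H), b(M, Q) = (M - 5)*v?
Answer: 448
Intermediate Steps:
b(M, Q) = 25 - 5*M (b(M, Q) = (M - 5)*(-5) = (-5 + M)*(-5) = 25 - 5*M)
B(t, H) = -2 (B(t, H) = -(25 - 5*3)/5 = -(25 - 15)/5 = -1/5*10 = -2)
l(w, s) = -2
(l(-2, -2)*f(5))*224 = -2*(-1)*224 = 2*224 = 448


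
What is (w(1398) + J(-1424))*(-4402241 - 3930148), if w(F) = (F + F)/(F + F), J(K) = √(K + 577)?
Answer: -8332389 - 91656279*I*√7 ≈ -8.3324e+6 - 2.425e+8*I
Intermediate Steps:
J(K) = √(577 + K)
w(F) = 1 (w(F) = (2*F)/((2*F)) = (2*F)*(1/(2*F)) = 1)
(w(1398) + J(-1424))*(-4402241 - 3930148) = (1 + √(577 - 1424))*(-4402241 - 3930148) = (1 + √(-847))*(-8332389) = (1 + 11*I*√7)*(-8332389) = -8332389 - 91656279*I*√7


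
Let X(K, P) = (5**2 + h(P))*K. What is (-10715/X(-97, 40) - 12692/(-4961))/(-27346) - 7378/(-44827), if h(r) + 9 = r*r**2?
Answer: 6211762719988109063/37762694915482429024 ≈ 0.16449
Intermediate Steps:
h(r) = -9 + r**3 (h(r) = -9 + r*r**2 = -9 + r**3)
X(K, P) = K*(16 + P**3) (X(K, P) = (5**2 + (-9 + P**3))*K = (25 + (-9 + P**3))*K = (16 + P**3)*K = K*(16 + P**3))
(-10715/X(-97, 40) - 12692/(-4961))/(-27346) - 7378/(-44827) = (-10715*(-1/(97*(16 + 40**3))) - 12692/(-4961))/(-27346) - 7378/(-44827) = (-10715*(-1/(97*(16 + 64000))) - 12692*(-1/4961))*(-1/27346) - 7378*(-1/44827) = (-10715/((-97*64016)) + 12692/4961)*(-1/27346) + 7378/44827 = (-10715/(-6209552) + 12692/4961)*(-1/27346) + 7378/44827 = (-10715*(-1/6209552) + 12692/4961)*(-1/27346) + 7378/44827 = (10715/6209552 + 12692/4961)*(-1/27346) + 7378/44827 = (78864791099/30805587472)*(-1/27346) + 7378/44827 = -78864791099/842409595009312 + 7378/44827 = 6211762719988109063/37762694915482429024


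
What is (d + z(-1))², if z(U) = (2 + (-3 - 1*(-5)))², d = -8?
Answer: 64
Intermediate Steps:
z(U) = 16 (z(U) = (2 + (-3 + 5))² = (2 + 2)² = 4² = 16)
(d + z(-1))² = (-8 + 16)² = 8² = 64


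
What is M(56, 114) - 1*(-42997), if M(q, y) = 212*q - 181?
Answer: 54688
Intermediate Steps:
M(q, y) = -181 + 212*q
M(56, 114) - 1*(-42997) = (-181 + 212*56) - 1*(-42997) = (-181 + 11872) + 42997 = 11691 + 42997 = 54688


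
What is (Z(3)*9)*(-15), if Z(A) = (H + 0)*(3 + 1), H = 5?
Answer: -2700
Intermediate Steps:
Z(A) = 20 (Z(A) = (5 + 0)*(3 + 1) = 5*4 = 20)
(Z(3)*9)*(-15) = (20*9)*(-15) = 180*(-15) = -2700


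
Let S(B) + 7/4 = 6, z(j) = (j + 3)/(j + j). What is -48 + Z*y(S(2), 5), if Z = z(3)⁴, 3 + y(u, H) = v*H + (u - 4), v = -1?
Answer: -223/4 ≈ -55.750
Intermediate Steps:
z(j) = (3 + j)/(2*j) (z(j) = (3 + j)/((2*j)) = (3 + j)*(1/(2*j)) = (3 + j)/(2*j))
S(B) = 17/4 (S(B) = -7/4 + 6 = 17/4)
y(u, H) = -7 + u - H (y(u, H) = -3 + (-H + (u - 4)) = -3 + (-H + (-4 + u)) = -3 + (-4 + u - H) = -7 + u - H)
Z = 1 (Z = ((½)*(3 + 3)/3)⁴ = ((½)*(⅓)*6)⁴ = 1⁴ = 1)
-48 + Z*y(S(2), 5) = -48 + 1*(-7 + 17/4 - 1*5) = -48 + 1*(-7 + 17/4 - 5) = -48 + 1*(-31/4) = -48 - 31/4 = -223/4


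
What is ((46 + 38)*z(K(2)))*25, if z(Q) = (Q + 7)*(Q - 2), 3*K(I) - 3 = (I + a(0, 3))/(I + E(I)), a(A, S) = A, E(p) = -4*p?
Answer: -497000/27 ≈ -18407.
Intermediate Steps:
K(I) = 8/9 (K(I) = 1 + ((I + 0)/(I - 4*I))/3 = 1 + (I/((-3*I)))/3 = 1 + (I*(-1/(3*I)))/3 = 1 + (1/3)*(-1/3) = 1 - 1/9 = 8/9)
z(Q) = (-2 + Q)*(7 + Q) (z(Q) = (7 + Q)*(-2 + Q) = (-2 + Q)*(7 + Q))
((46 + 38)*z(K(2)))*25 = ((46 + 38)*(-14 + (8/9)**2 + 5*(8/9)))*25 = (84*(-14 + 64/81 + 40/9))*25 = (84*(-710/81))*25 = -19880/27*25 = -497000/27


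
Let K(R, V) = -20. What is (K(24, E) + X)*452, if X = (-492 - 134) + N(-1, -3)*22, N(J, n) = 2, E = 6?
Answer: -272104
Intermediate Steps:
X = -582 (X = (-492 - 134) + 2*22 = -626 + 44 = -582)
(K(24, E) + X)*452 = (-20 - 582)*452 = -602*452 = -272104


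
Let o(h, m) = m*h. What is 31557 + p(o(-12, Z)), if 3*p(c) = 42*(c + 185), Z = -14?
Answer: 36499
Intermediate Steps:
o(h, m) = h*m
p(c) = 2590 + 14*c (p(c) = (42*(c + 185))/3 = (42*(185 + c))/3 = (7770 + 42*c)/3 = 2590 + 14*c)
31557 + p(o(-12, Z)) = 31557 + (2590 + 14*(-12*(-14))) = 31557 + (2590 + 14*168) = 31557 + (2590 + 2352) = 31557 + 4942 = 36499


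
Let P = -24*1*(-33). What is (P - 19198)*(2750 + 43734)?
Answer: -855584504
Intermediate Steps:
P = 792 (P = -24*(-33) = 792)
(P - 19198)*(2750 + 43734) = (792 - 19198)*(2750 + 43734) = -18406*46484 = -855584504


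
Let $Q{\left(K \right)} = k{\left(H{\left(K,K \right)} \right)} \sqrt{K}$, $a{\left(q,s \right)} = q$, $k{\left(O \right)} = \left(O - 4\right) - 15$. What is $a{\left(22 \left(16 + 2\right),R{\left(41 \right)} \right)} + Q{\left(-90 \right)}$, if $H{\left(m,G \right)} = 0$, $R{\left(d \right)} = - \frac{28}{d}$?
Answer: $396 - 57 i \sqrt{10} \approx 396.0 - 180.25 i$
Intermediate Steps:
$k{\left(O \right)} = -19 + O$ ($k{\left(O \right)} = \left(-4 + O\right) - 15 = -19 + O$)
$Q{\left(K \right)} = - 19 \sqrt{K}$ ($Q{\left(K \right)} = \left(-19 + 0\right) \sqrt{K} = - 19 \sqrt{K}$)
$a{\left(22 \left(16 + 2\right),R{\left(41 \right)} \right)} + Q{\left(-90 \right)} = 22 \left(16 + 2\right) - 19 \sqrt{-90} = 22 \cdot 18 - 19 \cdot 3 i \sqrt{10} = 396 - 57 i \sqrt{10}$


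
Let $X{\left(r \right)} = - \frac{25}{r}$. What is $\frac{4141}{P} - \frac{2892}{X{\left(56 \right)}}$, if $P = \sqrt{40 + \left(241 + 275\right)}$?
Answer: $\frac{161952}{25} + \frac{4141 \sqrt{139}}{278} \approx 6653.7$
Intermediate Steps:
$P = 2 \sqrt{139}$ ($P = \sqrt{40 + 516} = \sqrt{556} = 2 \sqrt{139} \approx 23.58$)
$\frac{4141}{P} - \frac{2892}{X{\left(56 \right)}} = \frac{4141}{2 \sqrt{139}} - \frac{2892}{\left(-25\right) \frac{1}{56}} = 4141 \frac{\sqrt{139}}{278} - \frac{2892}{\left(-25\right) \frac{1}{56}} = \frac{4141 \sqrt{139}}{278} - \frac{2892}{- \frac{25}{56}} = \frac{4141 \sqrt{139}}{278} - - \frac{161952}{25} = \frac{4141 \sqrt{139}}{278} + \frac{161952}{25} = \frac{161952}{25} + \frac{4141 \sqrt{139}}{278}$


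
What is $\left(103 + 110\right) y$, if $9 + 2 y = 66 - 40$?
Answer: $\frac{3621}{2} \approx 1810.5$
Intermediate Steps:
$y = \frac{17}{2}$ ($y = - \frac{9}{2} + \frac{66 - 40}{2} = - \frac{9}{2} + \frac{1}{2} \cdot 26 = - \frac{9}{2} + 13 = \frac{17}{2} \approx 8.5$)
$\left(103 + 110\right) y = \left(103 + 110\right) \frac{17}{2} = 213 \cdot \frac{17}{2} = \frac{3621}{2}$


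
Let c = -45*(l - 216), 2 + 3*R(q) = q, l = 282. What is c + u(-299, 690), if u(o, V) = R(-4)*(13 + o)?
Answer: -2398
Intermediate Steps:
R(q) = -⅔ + q/3
u(o, V) = -26 - 2*o (u(o, V) = (-⅔ + (⅓)*(-4))*(13 + o) = (-⅔ - 4/3)*(13 + o) = -2*(13 + o) = -26 - 2*o)
c = -2970 (c = -45*(282 - 216) = -45*66 = -2970)
c + u(-299, 690) = -2970 + (-26 - 2*(-299)) = -2970 + (-26 + 598) = -2970 + 572 = -2398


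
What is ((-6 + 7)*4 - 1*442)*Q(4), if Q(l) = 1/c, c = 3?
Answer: -146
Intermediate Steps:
Q(l) = 1/3
((-6 + 7)*4 - 1*442)*Q(4) = ((-6 + 7)*4 - 1*442)*(1/3) = (1*4 - 442)*(1/3) = (4 - 442)*(1/3) = -438*1/3 = -146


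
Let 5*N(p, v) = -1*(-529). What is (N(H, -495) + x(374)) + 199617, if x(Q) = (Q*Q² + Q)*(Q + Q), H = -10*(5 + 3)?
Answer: 195655351134/5 ≈ 3.9131e+10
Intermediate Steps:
H = -80 (H = -10*8 = -80)
x(Q) = 2*Q*(Q + Q³) (x(Q) = (Q³ + Q)*(2*Q) = (Q + Q³)*(2*Q) = 2*Q*(Q + Q³))
N(p, v) = 529/5 (N(p, v) = (-1*(-529))/5 = (⅕)*529 = 529/5)
(N(H, -495) + x(374)) + 199617 = (529/5 + 2*374²*(1 + 374²)) + 199617 = (529/5 + 2*139876*(1 + 139876)) + 199617 = (529/5 + 2*139876*139877) + 199617 = (529/5 + 39130870504) + 199617 = 195654353049/5 + 199617 = 195655351134/5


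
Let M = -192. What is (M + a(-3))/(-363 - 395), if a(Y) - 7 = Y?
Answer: 94/379 ≈ 0.24802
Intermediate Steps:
a(Y) = 7 + Y
(M + a(-3))/(-363 - 395) = (-192 + (7 - 3))/(-363 - 395) = (-192 + 4)/(-758) = -188*(-1/758) = 94/379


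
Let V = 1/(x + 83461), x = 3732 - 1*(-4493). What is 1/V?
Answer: 91686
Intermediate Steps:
x = 8225 (x = 3732 + 4493 = 8225)
V = 1/91686 (V = 1/(8225 + 83461) = 1/91686 ≈ 1.0907e-5)
1/V = 1/(1/91686) = 91686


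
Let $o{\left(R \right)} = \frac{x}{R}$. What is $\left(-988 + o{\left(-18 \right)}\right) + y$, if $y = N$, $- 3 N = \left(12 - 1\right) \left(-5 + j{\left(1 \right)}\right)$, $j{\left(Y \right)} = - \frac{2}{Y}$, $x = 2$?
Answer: $- \frac{8662}{9} \approx -962.44$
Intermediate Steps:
$o{\left(R \right)} = \frac{2}{R}$
$N = \frac{77}{3}$ ($N = - \frac{\left(12 - 1\right) \left(-5 - \frac{2}{1}\right)}{3} = - \frac{11 \left(-5 - 2\right)}{3} = - \frac{11 \left(-7\right)}{3} = \left(- \frac{1}{3}\right) \left(-77\right) = \frac{77}{3} \approx 25.667$)
$y = \frac{77}{3} \approx 25.667$
$\left(-988 + o{\left(-18 \right)}\right) + y = \left(-988 + \frac{2}{-18}\right) + \frac{77}{3} = \left(-988 + 2 \left(- \frac{1}{18}\right)\right) + \frac{77}{3} = \left(-988 - \frac{1}{9}\right) + \frac{77}{3} = - \frac{8893}{9} + \frac{77}{3} = - \frac{8662}{9}$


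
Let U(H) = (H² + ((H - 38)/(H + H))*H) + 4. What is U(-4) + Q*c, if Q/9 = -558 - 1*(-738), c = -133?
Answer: -215461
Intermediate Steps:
Q = 1620 (Q = 9*(-558 - 1*(-738)) = 9*(-558 + 738) = 9*180 = 1620)
U(H) = -15 + H² + H/2 (U(H) = (H² + ((-38 + H)/((2*H)))*H) + 4 = (H² + ((-38 + H)*(1/(2*H)))*H) + 4 = (H² + ((-38 + H)/(2*H))*H) + 4 = (H² + (-19 + H/2)) + 4 = (-19 + H² + H/2) + 4 = -15 + H² + H/2)
U(-4) + Q*c = (-15 + (-4)² + (½)*(-4)) + 1620*(-133) = (-15 + 16 - 2) - 215460 = -1 - 215460 = -215461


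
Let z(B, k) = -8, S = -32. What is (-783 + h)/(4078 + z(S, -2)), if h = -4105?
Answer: -2444/2035 ≈ -1.2010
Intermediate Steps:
(-783 + h)/(4078 + z(S, -2)) = (-783 - 4105)/(4078 - 8) = -4888/4070 = -4888*1/4070 = -2444/2035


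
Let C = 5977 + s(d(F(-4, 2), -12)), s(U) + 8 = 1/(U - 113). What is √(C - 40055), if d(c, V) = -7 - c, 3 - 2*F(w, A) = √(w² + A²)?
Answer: 2*√(-2070725 + 17043*√5)/√(243 - 2*√5) ≈ 184.62*I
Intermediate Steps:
F(w, A) = 3/2 - √(A² + w²)/2 (F(w, A) = 3/2 - √(w² + A²)/2 = 3/2 - √(A² + w²)/2)
s(U) = -8 + 1/(-113 + U) (s(U) = -8 + 1/(U - 113) = -8 + 1/(-113 + U))
C = 5977 + (973 - 8*√5)/(-243/2 + √5) (C = 5977 + (905 - 8*(-7 - (3/2 - √(2² + (-4)²)/2)))/(-113 + (-7 - (3/2 - √(2² + (-4)²)/2))) = 5977 + (905 - 8*(-7 - (3/2 - √(4 + 16)/2)))/(-113 + (-7 - (3/2 - √(4 + 16)/2))) = 5977 + (905 - 8*(-7 - (3/2 - √5)))/(-113 + (-7 - (3/2 - √5))) = 5977 + (905 - 8*(-7 + (-3/2 + √5)))/(-113 + (-7 + (-3/2 + √5))) = 5977 + (905 - 8*(-17/2 + √5))/(-113 + (-17/2 + √5)) = 5977 + (905 + (68 - 8*√5))/(-243/2 + √5) = 5977 + (973 - 8*√5)/(-243/2 + √5) ≈ 5969.0)
√(C - 40055) = √((352343615/59029 - 4*√5/59029) - 40055) = √(-2012062980/59029 - 4*√5/59029)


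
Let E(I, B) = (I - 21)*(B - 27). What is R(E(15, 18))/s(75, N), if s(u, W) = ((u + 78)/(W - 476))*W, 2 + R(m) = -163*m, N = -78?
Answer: -2438708/5967 ≈ -408.70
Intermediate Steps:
E(I, B) = (-27 + B)*(-21 + I) (E(I, B) = (-21 + I)*(-27 + B) = (-27 + B)*(-21 + I))
R(m) = -2 - 163*m
s(u, W) = W*(78 + u)/(-476 + W) (s(u, W) = ((78 + u)/(-476 + W))*W = W*(78 + u)/(-476 + W))
R(E(15, 18))/s(75, N) = (-2 - 163*(567 - 27*15 - 21*18 + 18*15))/((-78*(78 + 75)/(-476 - 78))) = (-2 - 163*(567 - 405 - 378 + 270))/((-78*153/(-554))) = (-2 - 163*54)/((-78*(-1/554)*153)) = (-2 - 8802)/(5967/277) = -8804*277/5967 = -2438708/5967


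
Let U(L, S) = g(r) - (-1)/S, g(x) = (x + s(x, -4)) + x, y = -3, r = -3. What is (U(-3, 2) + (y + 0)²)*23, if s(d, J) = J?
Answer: -23/2 ≈ -11.500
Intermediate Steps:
g(x) = -4 + 2*x (g(x) = (x - 4) + x = (-4 + x) + x = -4 + 2*x)
U(L, S) = -10 + 1/S (U(L, S) = (-4 + 2*(-3)) - (-1)/S = (-4 - 6) + 1/S = -10 + 1/S)
(U(-3, 2) + (y + 0)²)*23 = ((-10 + 1/2) + (-3 + 0)²)*23 = ((-10 + ½) + (-3)²)*23 = (-19/2 + 9)*23 = -½*23 = -23/2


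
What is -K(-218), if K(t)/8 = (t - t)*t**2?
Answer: 0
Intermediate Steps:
K(t) = 0 (K(t) = 8*((t - t)*t**2) = 8*(0*t**2) = 8*0 = 0)
-K(-218) = -1*0 = 0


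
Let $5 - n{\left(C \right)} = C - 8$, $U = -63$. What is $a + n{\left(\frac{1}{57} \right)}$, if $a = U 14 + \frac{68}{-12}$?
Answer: $- \frac{16619}{19} \approx -874.68$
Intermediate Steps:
$n{\left(C \right)} = 13 - C$ ($n{\left(C \right)} = 5 - \left(C - 8\right) = 5 - \left(-8 + C\right) = 13 - C$)
$a = - \frac{2663}{3}$ ($a = \left(-63\right) 14 + \frac{68}{-12} = -882 + 68 \left(- \frac{1}{12}\right) = -882 - \frac{17}{3} = - \frac{2663}{3} \approx -887.67$)
$a + n{\left(\frac{1}{57} \right)} = - \frac{2663}{3} + \left(13 - \frac{1}{57}\right) = - \frac{2663}{3} + \frac{740}{57} = - \frac{16619}{19}$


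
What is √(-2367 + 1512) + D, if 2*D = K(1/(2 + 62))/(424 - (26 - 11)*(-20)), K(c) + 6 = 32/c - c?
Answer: 130687/92672 + 3*I*√95 ≈ 1.4102 + 29.24*I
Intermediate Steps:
K(c) = -6 - c + 32/c (K(c) = -6 + (32/c - c) = -6 + (-c + 32/c) = -6 - c + 32/c)
D = 130687/92672 (D = ((-6 - 1/(2 + 62) + 32/(1/(2 + 62)))/(424 - (26 - 11)*(-20)))/2 = ((-6 - 1/64 + 32/(1/64))/(424 - 15*(-20)))/2 = ((-6 - 1*1/64 + 32/(1/64))/(424 - 1*(-300)))/2 = ((-6 - 1/64 + 32*64)/(424 + 300))/2 = ((-6 - 1/64 + 2048)/724)/2 = ((130687/64)*(1/724))/2 = (½)*(130687/46336) = 130687/92672 ≈ 1.4102)
√(-2367 + 1512) + D = √(-2367 + 1512) + 130687/92672 = √(-855) + 130687/92672 = 3*I*√95 + 130687/92672 = 130687/92672 + 3*I*√95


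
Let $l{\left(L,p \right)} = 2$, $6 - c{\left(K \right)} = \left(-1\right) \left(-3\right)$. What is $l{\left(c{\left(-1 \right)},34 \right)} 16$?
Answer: $32$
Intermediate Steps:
$c{\left(K \right)} = 3$ ($c{\left(K \right)} = 6 - \left(-1\right) \left(-3\right) = 6 - 3 = 3$)
$l{\left(c{\left(-1 \right)},34 \right)} 16 = 2 \cdot 16 = 32$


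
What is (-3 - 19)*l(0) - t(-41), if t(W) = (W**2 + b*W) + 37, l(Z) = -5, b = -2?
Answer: -1690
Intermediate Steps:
t(W) = 37 + W**2 - 2*W (t(W) = (W**2 - 2*W) + 37 = 37 + W**2 - 2*W)
(-3 - 19)*l(0) - t(-41) = (-3 - 19)*(-5) - (37 + (-41)**2 - 2*(-41)) = -22*(-5) - (37 + 1681 + 82) = 110 - 1*1800 = 110 - 1800 = -1690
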